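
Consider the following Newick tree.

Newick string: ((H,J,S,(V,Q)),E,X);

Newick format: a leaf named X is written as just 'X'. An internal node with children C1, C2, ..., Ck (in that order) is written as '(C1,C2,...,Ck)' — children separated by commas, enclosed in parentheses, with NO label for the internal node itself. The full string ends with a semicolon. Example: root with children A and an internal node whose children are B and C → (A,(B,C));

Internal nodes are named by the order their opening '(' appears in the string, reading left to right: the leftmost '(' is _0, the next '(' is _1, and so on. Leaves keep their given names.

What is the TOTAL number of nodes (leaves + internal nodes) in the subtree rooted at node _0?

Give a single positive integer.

Newick: ((H,J,S,(V,Q)),E,X);
Locate _0: it is the '(' at position 0 (the 1st '(' reading left to right).
Query: subtree rooted at _0
_0: subtree_size = 1 + 9
  _1: subtree_size = 1 + 6
    H: subtree_size = 1 + 0
    J: subtree_size = 1 + 0
    S: subtree_size = 1 + 0
    _2: subtree_size = 1 + 2
      V: subtree_size = 1 + 0
      Q: subtree_size = 1 + 0
  E: subtree_size = 1 + 0
  X: subtree_size = 1 + 0
Total subtree size of _0: 10

Answer: 10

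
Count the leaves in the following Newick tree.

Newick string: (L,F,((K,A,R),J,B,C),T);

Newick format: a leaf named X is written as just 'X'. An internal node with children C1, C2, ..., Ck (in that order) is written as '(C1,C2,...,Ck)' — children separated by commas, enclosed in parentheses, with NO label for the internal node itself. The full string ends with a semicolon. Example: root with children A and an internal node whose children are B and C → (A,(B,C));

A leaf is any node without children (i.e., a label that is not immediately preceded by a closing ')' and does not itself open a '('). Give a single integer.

Newick: (L,F,((K,A,R),J,B,C),T);
Scan left-to-right; a leaf is any maximal label run not followed by '(':
  pos 1: leaf 'L' → count = 1
  pos 3: leaf 'F' → count = 2
  pos 7: leaf 'K' → count = 3
  pos 9: leaf 'A' → count = 4
  pos 11: leaf 'R' → count = 5
  pos 14: leaf 'J' → count = 6
  pos 16: leaf 'B' → count = 7
  pos 18: leaf 'C' → count = 8
  pos 21: leaf 'T' → count = 9
Total leaves: 9

Answer: 9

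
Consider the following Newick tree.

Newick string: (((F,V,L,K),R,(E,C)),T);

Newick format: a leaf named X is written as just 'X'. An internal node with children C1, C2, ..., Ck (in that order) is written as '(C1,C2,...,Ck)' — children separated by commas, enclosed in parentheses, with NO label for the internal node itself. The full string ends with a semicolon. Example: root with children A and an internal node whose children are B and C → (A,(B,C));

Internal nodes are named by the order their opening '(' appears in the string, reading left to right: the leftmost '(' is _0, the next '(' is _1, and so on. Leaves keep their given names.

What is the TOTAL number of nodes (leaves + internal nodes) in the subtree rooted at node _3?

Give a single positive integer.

Answer: 3

Derivation:
Newick: (((F,V,L,K),R,(E,C)),T);
Locate _3: it is the '(' at position 14 (the 4th '(' reading left to right).
Query: subtree rooted at _3
_3: subtree_size = 1 + 2
  E: subtree_size = 1 + 0
  C: subtree_size = 1 + 0
Total subtree size of _3: 3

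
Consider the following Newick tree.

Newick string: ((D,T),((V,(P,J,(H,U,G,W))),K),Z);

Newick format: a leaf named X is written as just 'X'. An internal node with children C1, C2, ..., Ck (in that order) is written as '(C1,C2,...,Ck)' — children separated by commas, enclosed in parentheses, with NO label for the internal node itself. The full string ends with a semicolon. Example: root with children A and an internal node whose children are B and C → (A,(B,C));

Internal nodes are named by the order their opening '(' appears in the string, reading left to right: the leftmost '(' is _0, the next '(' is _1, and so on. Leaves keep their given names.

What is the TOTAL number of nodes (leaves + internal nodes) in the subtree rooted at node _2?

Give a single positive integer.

Answer: 12

Derivation:
Newick: ((D,T),((V,(P,J,(H,U,G,W))),K),Z);
Locate _2: it is the '(' at position 7 (the 3rd '(' reading left to right).
Query: subtree rooted at _2
_2: subtree_size = 1 + 11
  _3: subtree_size = 1 + 9
    V: subtree_size = 1 + 0
    _4: subtree_size = 1 + 7
      P: subtree_size = 1 + 0
      J: subtree_size = 1 + 0
      _5: subtree_size = 1 + 4
        H: subtree_size = 1 + 0
        U: subtree_size = 1 + 0
        G: subtree_size = 1 + 0
        W: subtree_size = 1 + 0
  K: subtree_size = 1 + 0
Total subtree size of _2: 12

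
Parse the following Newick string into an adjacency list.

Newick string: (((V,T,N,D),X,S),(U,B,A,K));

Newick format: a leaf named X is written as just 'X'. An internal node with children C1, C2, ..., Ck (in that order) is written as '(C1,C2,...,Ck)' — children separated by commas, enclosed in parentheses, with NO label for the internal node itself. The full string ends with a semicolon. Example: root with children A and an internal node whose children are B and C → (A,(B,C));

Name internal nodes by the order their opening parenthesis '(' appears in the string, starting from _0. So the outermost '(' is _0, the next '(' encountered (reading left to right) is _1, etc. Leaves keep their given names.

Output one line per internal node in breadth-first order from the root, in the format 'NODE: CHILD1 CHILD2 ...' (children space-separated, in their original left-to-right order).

Input: (((V,T,N,D),X,S),(U,B,A,K));
Scanning left-to-right, naming '(' by encounter order:
  pos 0: '(' -> open internal node _0 (depth 1)
  pos 1: '(' -> open internal node _1 (depth 2)
  pos 2: '(' -> open internal node _2 (depth 3)
  pos 10: ')' -> close internal node _2 (now at depth 2)
  pos 15: ')' -> close internal node _1 (now at depth 1)
  pos 17: '(' -> open internal node _3 (depth 2)
  pos 25: ')' -> close internal node _3 (now at depth 1)
  pos 26: ')' -> close internal node _0 (now at depth 0)
Total internal nodes: 4
BFS adjacency from root:
  _0: _1 _3
  _1: _2 X S
  _3: U B A K
  _2: V T N D

Answer: _0: _1 _3
_1: _2 X S
_3: U B A K
_2: V T N D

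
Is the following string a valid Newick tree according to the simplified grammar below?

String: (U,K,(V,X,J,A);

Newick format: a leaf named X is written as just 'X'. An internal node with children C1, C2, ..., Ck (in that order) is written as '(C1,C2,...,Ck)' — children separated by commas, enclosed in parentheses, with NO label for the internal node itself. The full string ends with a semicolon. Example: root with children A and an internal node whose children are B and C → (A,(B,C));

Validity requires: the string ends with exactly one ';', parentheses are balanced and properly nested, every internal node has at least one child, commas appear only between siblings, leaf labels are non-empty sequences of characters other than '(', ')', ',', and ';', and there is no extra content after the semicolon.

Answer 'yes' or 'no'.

Answer: no

Derivation:
Input: (U,K,(V,X,J,A);
Paren balance: 2 '(' vs 1 ')' MISMATCH
Ends with single ';': True
Full parse: FAILS (expected , or ) at pos 14)
Valid: False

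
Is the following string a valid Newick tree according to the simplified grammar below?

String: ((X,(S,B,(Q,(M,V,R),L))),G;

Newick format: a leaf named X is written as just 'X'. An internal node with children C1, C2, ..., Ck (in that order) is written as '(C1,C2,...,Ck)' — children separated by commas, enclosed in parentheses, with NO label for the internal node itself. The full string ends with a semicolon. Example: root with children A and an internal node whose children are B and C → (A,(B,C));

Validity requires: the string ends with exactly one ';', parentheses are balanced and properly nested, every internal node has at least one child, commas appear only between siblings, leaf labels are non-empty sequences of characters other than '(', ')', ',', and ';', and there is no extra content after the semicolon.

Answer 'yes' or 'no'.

Input: ((X,(S,B,(Q,(M,V,R),L))),G;
Paren balance: 5 '(' vs 4 ')' MISMATCH
Ends with single ';': True
Full parse: FAILS (expected , or ) at pos 26)
Valid: False

Answer: no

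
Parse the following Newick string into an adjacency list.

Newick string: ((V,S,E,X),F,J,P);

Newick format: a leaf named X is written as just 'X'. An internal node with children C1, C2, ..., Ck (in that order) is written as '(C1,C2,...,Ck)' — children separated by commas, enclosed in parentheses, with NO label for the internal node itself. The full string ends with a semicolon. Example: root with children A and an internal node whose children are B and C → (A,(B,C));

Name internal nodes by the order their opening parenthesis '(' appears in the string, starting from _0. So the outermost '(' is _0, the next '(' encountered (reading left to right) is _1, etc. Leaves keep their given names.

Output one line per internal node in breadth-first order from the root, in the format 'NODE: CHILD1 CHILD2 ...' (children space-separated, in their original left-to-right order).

Answer: _0: _1 F J P
_1: V S E X

Derivation:
Input: ((V,S,E,X),F,J,P);
Scanning left-to-right, naming '(' by encounter order:
  pos 0: '(' -> open internal node _0 (depth 1)
  pos 1: '(' -> open internal node _1 (depth 2)
  pos 9: ')' -> close internal node _1 (now at depth 1)
  pos 16: ')' -> close internal node _0 (now at depth 0)
Total internal nodes: 2
BFS adjacency from root:
  _0: _1 F J P
  _1: V S E X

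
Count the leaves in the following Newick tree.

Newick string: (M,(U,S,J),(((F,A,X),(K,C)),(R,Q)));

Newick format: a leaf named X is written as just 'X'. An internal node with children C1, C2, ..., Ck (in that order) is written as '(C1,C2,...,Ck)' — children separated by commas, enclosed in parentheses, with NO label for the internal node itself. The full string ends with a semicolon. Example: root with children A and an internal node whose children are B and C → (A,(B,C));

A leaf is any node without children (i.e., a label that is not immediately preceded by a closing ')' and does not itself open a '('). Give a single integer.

Answer: 11

Derivation:
Newick: (M,(U,S,J),(((F,A,X),(K,C)),(R,Q)));
Scan left-to-right; a leaf is any maximal label run not followed by '(':
  pos 1: leaf 'M' → count = 1
  pos 4: leaf 'U' → count = 2
  pos 6: leaf 'S' → count = 3
  pos 8: leaf 'J' → count = 4
  pos 14: leaf 'F' → count = 5
  pos 16: leaf 'A' → count = 6
  pos 18: leaf 'X' → count = 7
  pos 22: leaf 'K' → count = 8
  pos 24: leaf 'C' → count = 9
  pos 29: leaf 'R' → count = 10
  pos 31: leaf 'Q' → count = 11
Total leaves: 11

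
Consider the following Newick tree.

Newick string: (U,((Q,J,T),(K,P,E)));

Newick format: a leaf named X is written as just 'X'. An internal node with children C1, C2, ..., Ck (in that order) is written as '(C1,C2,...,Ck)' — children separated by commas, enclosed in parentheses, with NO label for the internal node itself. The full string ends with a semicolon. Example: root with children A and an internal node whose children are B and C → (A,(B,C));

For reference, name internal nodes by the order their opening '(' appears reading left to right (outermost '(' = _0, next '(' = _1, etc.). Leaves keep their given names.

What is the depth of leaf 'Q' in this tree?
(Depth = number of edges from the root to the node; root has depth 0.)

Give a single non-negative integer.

Answer: 3

Derivation:
Newick: (U,((Q,J,T),(K,P,E)));
Naming internals by '(' encounter order: outermost '(' = _0, next = _1, ...
Query node: Q
Path from root: _0 -> _1 -> _2 -> Q
Depth of Q: 3 (number of edges from root)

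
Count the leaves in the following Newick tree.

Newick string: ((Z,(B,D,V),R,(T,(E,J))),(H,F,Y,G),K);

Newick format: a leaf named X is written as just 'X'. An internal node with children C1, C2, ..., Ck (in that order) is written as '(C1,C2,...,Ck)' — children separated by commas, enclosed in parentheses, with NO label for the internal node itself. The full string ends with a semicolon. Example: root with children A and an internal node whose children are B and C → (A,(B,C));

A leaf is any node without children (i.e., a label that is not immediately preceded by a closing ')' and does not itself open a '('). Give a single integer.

Answer: 13

Derivation:
Newick: ((Z,(B,D,V),R,(T,(E,J))),(H,F,Y,G),K);
Scan left-to-right; a leaf is any maximal label run not followed by '(':
  pos 2: leaf 'Z' → count = 1
  pos 5: leaf 'B' → count = 2
  pos 7: leaf 'D' → count = 3
  pos 9: leaf 'V' → count = 4
  pos 12: leaf 'R' → count = 5
  pos 15: leaf 'T' → count = 6
  pos 18: leaf 'E' → count = 7
  pos 20: leaf 'J' → count = 8
  pos 26: leaf 'H' → count = 9
  pos 28: leaf 'F' → count = 10
  pos 30: leaf 'Y' → count = 11
  pos 32: leaf 'G' → count = 12
  pos 35: leaf 'K' → count = 13
Total leaves: 13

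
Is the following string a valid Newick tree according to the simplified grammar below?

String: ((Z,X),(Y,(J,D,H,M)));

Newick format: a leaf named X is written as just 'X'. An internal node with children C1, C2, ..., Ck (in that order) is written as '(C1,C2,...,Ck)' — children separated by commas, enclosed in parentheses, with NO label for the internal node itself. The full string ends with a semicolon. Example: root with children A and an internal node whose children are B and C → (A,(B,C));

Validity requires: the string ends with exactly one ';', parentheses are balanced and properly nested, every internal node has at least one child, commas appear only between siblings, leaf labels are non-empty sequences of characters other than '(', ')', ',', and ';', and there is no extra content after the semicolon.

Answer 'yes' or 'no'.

Answer: yes

Derivation:
Input: ((Z,X),(Y,(J,D,H,M)));
Paren balance: 4 '(' vs 4 ')' OK
Ends with single ';': True
Full parse: OK
Valid: True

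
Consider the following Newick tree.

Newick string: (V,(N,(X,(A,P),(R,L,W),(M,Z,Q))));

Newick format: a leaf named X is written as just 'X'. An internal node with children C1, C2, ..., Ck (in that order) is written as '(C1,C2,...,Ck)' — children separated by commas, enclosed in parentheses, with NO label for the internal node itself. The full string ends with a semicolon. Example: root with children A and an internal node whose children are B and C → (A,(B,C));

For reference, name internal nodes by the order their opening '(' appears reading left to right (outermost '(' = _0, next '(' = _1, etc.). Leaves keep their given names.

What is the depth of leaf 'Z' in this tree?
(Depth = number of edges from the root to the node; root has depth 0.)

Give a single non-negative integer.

Answer: 4

Derivation:
Newick: (V,(N,(X,(A,P),(R,L,W),(M,Z,Q))));
Naming internals by '(' encounter order: outermost '(' = _0, next = _1, ...
Query node: Z
Path from root: _0 -> _1 -> _2 -> _5 -> Z
Depth of Z: 4 (number of edges from root)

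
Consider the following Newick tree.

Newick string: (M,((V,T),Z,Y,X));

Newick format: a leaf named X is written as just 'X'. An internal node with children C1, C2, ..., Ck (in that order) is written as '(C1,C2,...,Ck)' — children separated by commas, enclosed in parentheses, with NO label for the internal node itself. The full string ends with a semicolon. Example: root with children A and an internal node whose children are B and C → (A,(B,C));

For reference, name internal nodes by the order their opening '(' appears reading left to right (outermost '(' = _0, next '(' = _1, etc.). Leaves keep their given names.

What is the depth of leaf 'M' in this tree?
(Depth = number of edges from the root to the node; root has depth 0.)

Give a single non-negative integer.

Newick: (M,((V,T),Z,Y,X));
Naming internals by '(' encounter order: outermost '(' = _0, next = _1, ...
Query node: M
Path from root: _0 -> M
Depth of M: 1 (number of edges from root)

Answer: 1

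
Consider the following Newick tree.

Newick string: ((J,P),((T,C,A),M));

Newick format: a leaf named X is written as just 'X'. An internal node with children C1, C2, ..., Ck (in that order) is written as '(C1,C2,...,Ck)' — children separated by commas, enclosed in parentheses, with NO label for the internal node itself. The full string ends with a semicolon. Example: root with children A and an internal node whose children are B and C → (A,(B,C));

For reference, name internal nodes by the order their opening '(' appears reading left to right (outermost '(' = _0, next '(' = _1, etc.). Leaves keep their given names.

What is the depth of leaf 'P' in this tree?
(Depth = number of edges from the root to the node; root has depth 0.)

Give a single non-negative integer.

Answer: 2

Derivation:
Newick: ((J,P),((T,C,A),M));
Naming internals by '(' encounter order: outermost '(' = _0, next = _1, ...
Query node: P
Path from root: _0 -> _1 -> P
Depth of P: 2 (number of edges from root)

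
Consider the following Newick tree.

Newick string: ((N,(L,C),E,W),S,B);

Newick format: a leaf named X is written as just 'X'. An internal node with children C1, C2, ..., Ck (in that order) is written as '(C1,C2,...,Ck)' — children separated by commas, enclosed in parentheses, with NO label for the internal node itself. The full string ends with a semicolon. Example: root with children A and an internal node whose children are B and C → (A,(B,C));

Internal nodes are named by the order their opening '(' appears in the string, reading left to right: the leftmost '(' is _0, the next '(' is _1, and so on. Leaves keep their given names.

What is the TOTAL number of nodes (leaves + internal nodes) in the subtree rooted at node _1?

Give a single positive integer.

Answer: 7

Derivation:
Newick: ((N,(L,C),E,W),S,B);
Locate _1: it is the '(' at position 1 (the 2nd '(' reading left to right).
Query: subtree rooted at _1
_1: subtree_size = 1 + 6
  N: subtree_size = 1 + 0
  _2: subtree_size = 1 + 2
    L: subtree_size = 1 + 0
    C: subtree_size = 1 + 0
  E: subtree_size = 1 + 0
  W: subtree_size = 1 + 0
Total subtree size of _1: 7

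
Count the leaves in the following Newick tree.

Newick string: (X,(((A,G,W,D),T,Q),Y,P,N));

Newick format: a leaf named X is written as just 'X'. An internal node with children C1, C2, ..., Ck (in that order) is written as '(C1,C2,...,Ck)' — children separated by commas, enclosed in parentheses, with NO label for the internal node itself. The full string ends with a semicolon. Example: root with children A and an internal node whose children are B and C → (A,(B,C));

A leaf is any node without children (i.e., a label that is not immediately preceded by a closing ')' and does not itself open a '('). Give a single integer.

Newick: (X,(((A,G,W,D),T,Q),Y,P,N));
Scan left-to-right; a leaf is any maximal label run not followed by '(':
  pos 1: leaf 'X' → count = 1
  pos 6: leaf 'A' → count = 2
  pos 8: leaf 'G' → count = 3
  pos 10: leaf 'W' → count = 4
  pos 12: leaf 'D' → count = 5
  pos 15: leaf 'T' → count = 6
  pos 17: leaf 'Q' → count = 7
  pos 20: leaf 'Y' → count = 8
  pos 22: leaf 'P' → count = 9
  pos 24: leaf 'N' → count = 10
Total leaves: 10

Answer: 10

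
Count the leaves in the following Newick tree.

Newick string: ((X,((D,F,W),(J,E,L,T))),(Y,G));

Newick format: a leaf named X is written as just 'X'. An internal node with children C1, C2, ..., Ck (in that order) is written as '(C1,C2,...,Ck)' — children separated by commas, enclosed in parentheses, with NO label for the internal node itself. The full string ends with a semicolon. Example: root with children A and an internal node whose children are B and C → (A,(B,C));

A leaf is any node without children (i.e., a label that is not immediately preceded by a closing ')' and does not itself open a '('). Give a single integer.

Answer: 10

Derivation:
Newick: ((X,((D,F,W),(J,E,L,T))),(Y,G));
Scan left-to-right; a leaf is any maximal label run not followed by '(':
  pos 2: leaf 'X' → count = 1
  pos 6: leaf 'D' → count = 2
  pos 8: leaf 'F' → count = 3
  pos 10: leaf 'W' → count = 4
  pos 14: leaf 'J' → count = 5
  pos 16: leaf 'E' → count = 6
  pos 18: leaf 'L' → count = 7
  pos 20: leaf 'T' → count = 8
  pos 26: leaf 'Y' → count = 9
  pos 28: leaf 'G' → count = 10
Total leaves: 10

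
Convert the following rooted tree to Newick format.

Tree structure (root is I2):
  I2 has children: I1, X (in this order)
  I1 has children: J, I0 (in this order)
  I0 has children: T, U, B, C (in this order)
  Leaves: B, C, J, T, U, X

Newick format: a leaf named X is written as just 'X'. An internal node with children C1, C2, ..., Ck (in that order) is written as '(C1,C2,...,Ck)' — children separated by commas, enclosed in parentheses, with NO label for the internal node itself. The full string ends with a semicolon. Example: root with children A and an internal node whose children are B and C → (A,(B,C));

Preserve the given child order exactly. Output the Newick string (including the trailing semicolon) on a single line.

internal I2 with children ['I1', 'X']
  internal I1 with children ['J', 'I0']
    leaf 'J' → 'J'
    internal I0 with children ['T', 'U', 'B', 'C']
      leaf 'T' → 'T'
      leaf 'U' → 'U'
      leaf 'B' → 'B'
      leaf 'C' → 'C'
    → '(T,U,B,C)'
  → '(J,(T,U,B,C))'
  leaf 'X' → 'X'
→ '((J,(T,U,B,C)),X)'
Final: ((J,(T,U,B,C)),X);

Answer: ((J,(T,U,B,C)),X);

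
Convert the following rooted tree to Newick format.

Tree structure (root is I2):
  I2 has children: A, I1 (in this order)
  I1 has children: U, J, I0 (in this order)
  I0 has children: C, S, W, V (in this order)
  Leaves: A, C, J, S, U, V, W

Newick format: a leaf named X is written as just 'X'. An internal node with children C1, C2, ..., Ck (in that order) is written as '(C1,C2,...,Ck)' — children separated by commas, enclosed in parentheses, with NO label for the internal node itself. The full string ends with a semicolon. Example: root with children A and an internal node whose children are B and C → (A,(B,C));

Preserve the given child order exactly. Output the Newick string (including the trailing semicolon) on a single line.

Answer: (A,(U,J,(C,S,W,V)));

Derivation:
internal I2 with children ['A', 'I1']
  leaf 'A' → 'A'
  internal I1 with children ['U', 'J', 'I0']
    leaf 'U' → 'U'
    leaf 'J' → 'J'
    internal I0 with children ['C', 'S', 'W', 'V']
      leaf 'C' → 'C'
      leaf 'S' → 'S'
      leaf 'W' → 'W'
      leaf 'V' → 'V'
    → '(C,S,W,V)'
  → '(U,J,(C,S,W,V))'
→ '(A,(U,J,(C,S,W,V)))'
Final: (A,(U,J,(C,S,W,V)));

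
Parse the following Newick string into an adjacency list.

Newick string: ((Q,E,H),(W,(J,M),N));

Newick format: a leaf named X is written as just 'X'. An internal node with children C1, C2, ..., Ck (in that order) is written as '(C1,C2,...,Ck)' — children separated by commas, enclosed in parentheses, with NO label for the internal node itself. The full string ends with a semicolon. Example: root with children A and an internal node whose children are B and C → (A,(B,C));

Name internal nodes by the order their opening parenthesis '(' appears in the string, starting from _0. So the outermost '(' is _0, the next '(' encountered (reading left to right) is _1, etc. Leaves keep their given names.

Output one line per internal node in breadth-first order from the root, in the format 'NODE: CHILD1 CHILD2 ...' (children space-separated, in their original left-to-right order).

Answer: _0: _1 _2
_1: Q E H
_2: W _3 N
_3: J M

Derivation:
Input: ((Q,E,H),(W,(J,M),N));
Scanning left-to-right, naming '(' by encounter order:
  pos 0: '(' -> open internal node _0 (depth 1)
  pos 1: '(' -> open internal node _1 (depth 2)
  pos 7: ')' -> close internal node _1 (now at depth 1)
  pos 9: '(' -> open internal node _2 (depth 2)
  pos 12: '(' -> open internal node _3 (depth 3)
  pos 16: ')' -> close internal node _3 (now at depth 2)
  pos 19: ')' -> close internal node _2 (now at depth 1)
  pos 20: ')' -> close internal node _0 (now at depth 0)
Total internal nodes: 4
BFS adjacency from root:
  _0: _1 _2
  _1: Q E H
  _2: W _3 N
  _3: J M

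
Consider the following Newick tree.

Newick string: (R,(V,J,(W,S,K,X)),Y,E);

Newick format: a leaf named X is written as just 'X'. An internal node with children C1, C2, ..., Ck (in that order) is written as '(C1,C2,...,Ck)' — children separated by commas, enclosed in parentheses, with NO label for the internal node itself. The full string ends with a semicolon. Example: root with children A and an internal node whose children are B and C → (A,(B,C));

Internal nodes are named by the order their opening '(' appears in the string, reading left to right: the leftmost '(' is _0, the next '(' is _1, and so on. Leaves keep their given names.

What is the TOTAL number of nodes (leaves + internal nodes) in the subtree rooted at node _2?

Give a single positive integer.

Answer: 5

Derivation:
Newick: (R,(V,J,(W,S,K,X)),Y,E);
Locate _2: it is the '(' at position 8 (the 3rd '(' reading left to right).
Query: subtree rooted at _2
_2: subtree_size = 1 + 4
  W: subtree_size = 1 + 0
  S: subtree_size = 1 + 0
  K: subtree_size = 1 + 0
  X: subtree_size = 1 + 0
Total subtree size of _2: 5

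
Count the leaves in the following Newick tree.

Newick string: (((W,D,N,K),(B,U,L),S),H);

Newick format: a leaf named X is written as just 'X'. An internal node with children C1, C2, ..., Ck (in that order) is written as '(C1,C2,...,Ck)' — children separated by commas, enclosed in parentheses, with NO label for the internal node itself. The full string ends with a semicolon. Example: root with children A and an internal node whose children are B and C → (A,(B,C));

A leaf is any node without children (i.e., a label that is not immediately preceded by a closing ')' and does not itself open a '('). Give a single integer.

Answer: 9

Derivation:
Newick: (((W,D,N,K),(B,U,L),S),H);
Scan left-to-right; a leaf is any maximal label run not followed by '(':
  pos 3: leaf 'W' → count = 1
  pos 5: leaf 'D' → count = 2
  pos 7: leaf 'N' → count = 3
  pos 9: leaf 'K' → count = 4
  pos 13: leaf 'B' → count = 5
  pos 15: leaf 'U' → count = 6
  pos 17: leaf 'L' → count = 7
  pos 20: leaf 'S' → count = 8
  pos 23: leaf 'H' → count = 9
Total leaves: 9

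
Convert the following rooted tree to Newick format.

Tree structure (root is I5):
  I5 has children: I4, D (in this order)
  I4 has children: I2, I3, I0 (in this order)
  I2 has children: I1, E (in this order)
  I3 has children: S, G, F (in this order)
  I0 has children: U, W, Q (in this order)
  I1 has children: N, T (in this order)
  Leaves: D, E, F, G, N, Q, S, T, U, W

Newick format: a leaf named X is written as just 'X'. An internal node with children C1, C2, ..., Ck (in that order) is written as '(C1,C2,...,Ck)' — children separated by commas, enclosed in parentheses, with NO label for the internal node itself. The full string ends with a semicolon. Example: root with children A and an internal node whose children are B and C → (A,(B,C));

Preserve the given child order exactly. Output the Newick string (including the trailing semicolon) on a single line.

internal I5 with children ['I4', 'D']
  internal I4 with children ['I2', 'I3', 'I0']
    internal I2 with children ['I1', 'E']
      internal I1 with children ['N', 'T']
        leaf 'N' → 'N'
        leaf 'T' → 'T'
      → '(N,T)'
      leaf 'E' → 'E'
    → '((N,T),E)'
    internal I3 with children ['S', 'G', 'F']
      leaf 'S' → 'S'
      leaf 'G' → 'G'
      leaf 'F' → 'F'
    → '(S,G,F)'
    internal I0 with children ['U', 'W', 'Q']
      leaf 'U' → 'U'
      leaf 'W' → 'W'
      leaf 'Q' → 'Q'
    → '(U,W,Q)'
  → '(((N,T),E),(S,G,F),(U,W,Q))'
  leaf 'D' → 'D'
→ '((((N,T),E),(S,G,F),(U,W,Q)),D)'
Final: ((((N,T),E),(S,G,F),(U,W,Q)),D);

Answer: ((((N,T),E),(S,G,F),(U,W,Q)),D);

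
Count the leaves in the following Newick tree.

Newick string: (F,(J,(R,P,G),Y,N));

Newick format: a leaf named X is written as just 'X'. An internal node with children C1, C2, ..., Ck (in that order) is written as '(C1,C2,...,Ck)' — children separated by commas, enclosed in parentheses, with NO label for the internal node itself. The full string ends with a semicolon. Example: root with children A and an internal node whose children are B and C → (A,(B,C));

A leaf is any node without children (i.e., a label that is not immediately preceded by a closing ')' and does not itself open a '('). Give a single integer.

Answer: 7

Derivation:
Newick: (F,(J,(R,P,G),Y,N));
Scan left-to-right; a leaf is any maximal label run not followed by '(':
  pos 1: leaf 'F' → count = 1
  pos 4: leaf 'J' → count = 2
  pos 7: leaf 'R' → count = 3
  pos 9: leaf 'P' → count = 4
  pos 11: leaf 'G' → count = 5
  pos 14: leaf 'Y' → count = 6
  pos 16: leaf 'N' → count = 7
Total leaves: 7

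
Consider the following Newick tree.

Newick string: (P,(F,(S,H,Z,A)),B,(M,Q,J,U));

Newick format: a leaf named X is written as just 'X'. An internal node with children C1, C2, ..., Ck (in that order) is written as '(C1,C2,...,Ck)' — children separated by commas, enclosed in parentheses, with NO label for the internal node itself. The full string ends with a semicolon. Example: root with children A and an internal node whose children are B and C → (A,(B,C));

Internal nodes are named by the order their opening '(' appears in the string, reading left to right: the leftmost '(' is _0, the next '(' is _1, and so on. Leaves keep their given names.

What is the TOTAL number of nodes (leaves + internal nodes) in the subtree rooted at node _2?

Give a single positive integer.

Newick: (P,(F,(S,H,Z,A)),B,(M,Q,J,U));
Locate _2: it is the '(' at position 6 (the 3rd '(' reading left to right).
Query: subtree rooted at _2
_2: subtree_size = 1 + 4
  S: subtree_size = 1 + 0
  H: subtree_size = 1 + 0
  Z: subtree_size = 1 + 0
  A: subtree_size = 1 + 0
Total subtree size of _2: 5

Answer: 5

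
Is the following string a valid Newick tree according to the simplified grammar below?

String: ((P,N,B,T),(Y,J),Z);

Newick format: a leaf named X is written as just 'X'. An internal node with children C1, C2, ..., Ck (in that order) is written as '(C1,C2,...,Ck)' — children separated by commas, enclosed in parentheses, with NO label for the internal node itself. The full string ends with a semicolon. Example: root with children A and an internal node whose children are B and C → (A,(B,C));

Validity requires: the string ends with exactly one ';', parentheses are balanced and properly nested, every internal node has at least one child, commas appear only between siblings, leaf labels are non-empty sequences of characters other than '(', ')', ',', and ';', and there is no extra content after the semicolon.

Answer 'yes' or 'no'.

Answer: yes

Derivation:
Input: ((P,N,B,T),(Y,J),Z);
Paren balance: 3 '(' vs 3 ')' OK
Ends with single ';': True
Full parse: OK
Valid: True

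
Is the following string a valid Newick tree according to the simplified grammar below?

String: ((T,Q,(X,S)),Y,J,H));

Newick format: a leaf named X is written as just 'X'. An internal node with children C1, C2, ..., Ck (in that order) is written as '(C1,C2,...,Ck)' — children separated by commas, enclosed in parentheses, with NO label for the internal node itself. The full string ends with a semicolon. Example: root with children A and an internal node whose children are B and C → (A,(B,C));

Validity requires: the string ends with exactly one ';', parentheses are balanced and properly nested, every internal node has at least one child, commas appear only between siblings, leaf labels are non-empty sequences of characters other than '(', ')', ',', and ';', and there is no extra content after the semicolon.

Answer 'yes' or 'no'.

Answer: no

Derivation:
Input: ((T,Q,(X,S)),Y,J,H));
Paren balance: 3 '(' vs 4 ')' MISMATCH
Ends with single ';': True
Full parse: FAILS (extra content after tree at pos 19)
Valid: False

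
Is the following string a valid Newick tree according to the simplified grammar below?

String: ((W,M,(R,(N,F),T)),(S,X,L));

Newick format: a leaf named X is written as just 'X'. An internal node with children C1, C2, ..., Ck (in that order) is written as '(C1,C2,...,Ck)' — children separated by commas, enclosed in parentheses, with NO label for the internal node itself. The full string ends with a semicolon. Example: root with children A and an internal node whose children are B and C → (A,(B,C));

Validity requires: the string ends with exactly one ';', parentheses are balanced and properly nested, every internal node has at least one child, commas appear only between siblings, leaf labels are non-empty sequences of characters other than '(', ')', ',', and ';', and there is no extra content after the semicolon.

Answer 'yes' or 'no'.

Answer: yes

Derivation:
Input: ((W,M,(R,(N,F),T)),(S,X,L));
Paren balance: 5 '(' vs 5 ')' OK
Ends with single ';': True
Full parse: OK
Valid: True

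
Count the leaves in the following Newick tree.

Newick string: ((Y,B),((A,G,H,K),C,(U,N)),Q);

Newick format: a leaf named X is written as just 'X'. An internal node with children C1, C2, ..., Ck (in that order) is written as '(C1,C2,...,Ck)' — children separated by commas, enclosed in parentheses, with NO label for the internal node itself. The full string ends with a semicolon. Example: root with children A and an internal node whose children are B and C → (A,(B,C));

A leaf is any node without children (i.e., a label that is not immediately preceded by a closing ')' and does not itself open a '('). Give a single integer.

Answer: 10

Derivation:
Newick: ((Y,B),((A,G,H,K),C,(U,N)),Q);
Scan left-to-right; a leaf is any maximal label run not followed by '(':
  pos 2: leaf 'Y' → count = 1
  pos 4: leaf 'B' → count = 2
  pos 9: leaf 'A' → count = 3
  pos 11: leaf 'G' → count = 4
  pos 13: leaf 'H' → count = 5
  pos 15: leaf 'K' → count = 6
  pos 18: leaf 'C' → count = 7
  pos 21: leaf 'U' → count = 8
  pos 23: leaf 'N' → count = 9
  pos 27: leaf 'Q' → count = 10
Total leaves: 10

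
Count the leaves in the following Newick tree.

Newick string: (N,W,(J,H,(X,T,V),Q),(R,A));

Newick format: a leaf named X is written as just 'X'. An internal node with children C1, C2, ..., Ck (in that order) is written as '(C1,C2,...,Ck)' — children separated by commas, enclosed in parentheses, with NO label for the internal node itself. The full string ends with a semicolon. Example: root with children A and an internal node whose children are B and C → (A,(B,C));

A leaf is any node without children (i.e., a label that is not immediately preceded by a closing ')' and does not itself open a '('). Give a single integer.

Newick: (N,W,(J,H,(X,T,V),Q),(R,A));
Scan left-to-right; a leaf is any maximal label run not followed by '(':
  pos 1: leaf 'N' → count = 1
  pos 3: leaf 'W' → count = 2
  pos 6: leaf 'J' → count = 3
  pos 8: leaf 'H' → count = 4
  pos 11: leaf 'X' → count = 5
  pos 13: leaf 'T' → count = 6
  pos 15: leaf 'V' → count = 7
  pos 18: leaf 'Q' → count = 8
  pos 22: leaf 'R' → count = 9
  pos 24: leaf 'A' → count = 10
Total leaves: 10

Answer: 10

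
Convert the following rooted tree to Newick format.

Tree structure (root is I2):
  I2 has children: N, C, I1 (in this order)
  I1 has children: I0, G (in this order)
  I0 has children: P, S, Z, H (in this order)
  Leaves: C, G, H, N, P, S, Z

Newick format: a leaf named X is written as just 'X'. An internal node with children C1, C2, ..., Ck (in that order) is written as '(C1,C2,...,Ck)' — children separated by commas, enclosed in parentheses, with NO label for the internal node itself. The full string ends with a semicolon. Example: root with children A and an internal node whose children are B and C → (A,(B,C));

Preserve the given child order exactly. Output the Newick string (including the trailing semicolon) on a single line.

internal I2 with children ['N', 'C', 'I1']
  leaf 'N' → 'N'
  leaf 'C' → 'C'
  internal I1 with children ['I0', 'G']
    internal I0 with children ['P', 'S', 'Z', 'H']
      leaf 'P' → 'P'
      leaf 'S' → 'S'
      leaf 'Z' → 'Z'
      leaf 'H' → 'H'
    → '(P,S,Z,H)'
    leaf 'G' → 'G'
  → '((P,S,Z,H),G)'
→ '(N,C,((P,S,Z,H),G))'
Final: (N,C,((P,S,Z,H),G));

Answer: (N,C,((P,S,Z,H),G));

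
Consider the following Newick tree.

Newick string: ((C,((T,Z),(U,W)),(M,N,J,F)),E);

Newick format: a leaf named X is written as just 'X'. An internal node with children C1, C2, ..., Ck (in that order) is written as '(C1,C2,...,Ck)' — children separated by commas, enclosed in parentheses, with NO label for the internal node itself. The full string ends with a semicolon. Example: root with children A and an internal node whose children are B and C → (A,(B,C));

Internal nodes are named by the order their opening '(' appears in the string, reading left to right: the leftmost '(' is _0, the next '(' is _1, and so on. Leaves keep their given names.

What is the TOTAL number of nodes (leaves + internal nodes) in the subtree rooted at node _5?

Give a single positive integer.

Answer: 5

Derivation:
Newick: ((C,((T,Z),(U,W)),(M,N,J,F)),E);
Locate _5: it is the '(' at position 18 (the 6th '(' reading left to right).
Query: subtree rooted at _5
_5: subtree_size = 1 + 4
  M: subtree_size = 1 + 0
  N: subtree_size = 1 + 0
  J: subtree_size = 1 + 0
  F: subtree_size = 1 + 0
Total subtree size of _5: 5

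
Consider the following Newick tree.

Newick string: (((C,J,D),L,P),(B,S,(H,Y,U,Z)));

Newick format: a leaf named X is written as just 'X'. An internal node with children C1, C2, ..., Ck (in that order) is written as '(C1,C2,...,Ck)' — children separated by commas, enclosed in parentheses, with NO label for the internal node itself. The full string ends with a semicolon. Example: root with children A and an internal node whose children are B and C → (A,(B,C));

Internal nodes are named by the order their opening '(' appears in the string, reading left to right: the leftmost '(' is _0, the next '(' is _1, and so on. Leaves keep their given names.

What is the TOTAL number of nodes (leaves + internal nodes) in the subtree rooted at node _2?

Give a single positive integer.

Newick: (((C,J,D),L,P),(B,S,(H,Y,U,Z)));
Locate _2: it is the '(' at position 2 (the 3rd '(' reading left to right).
Query: subtree rooted at _2
_2: subtree_size = 1 + 3
  C: subtree_size = 1 + 0
  J: subtree_size = 1 + 0
  D: subtree_size = 1 + 0
Total subtree size of _2: 4

Answer: 4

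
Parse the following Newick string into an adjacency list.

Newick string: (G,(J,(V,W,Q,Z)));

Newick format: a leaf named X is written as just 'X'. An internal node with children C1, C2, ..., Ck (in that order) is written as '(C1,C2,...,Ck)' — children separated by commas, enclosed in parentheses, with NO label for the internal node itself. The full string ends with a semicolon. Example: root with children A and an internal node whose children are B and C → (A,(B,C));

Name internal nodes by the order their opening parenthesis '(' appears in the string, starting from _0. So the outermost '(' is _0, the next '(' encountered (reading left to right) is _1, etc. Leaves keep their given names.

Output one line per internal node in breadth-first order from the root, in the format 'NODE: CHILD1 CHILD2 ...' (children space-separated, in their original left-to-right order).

Input: (G,(J,(V,W,Q,Z)));
Scanning left-to-right, naming '(' by encounter order:
  pos 0: '(' -> open internal node _0 (depth 1)
  pos 3: '(' -> open internal node _1 (depth 2)
  pos 6: '(' -> open internal node _2 (depth 3)
  pos 14: ')' -> close internal node _2 (now at depth 2)
  pos 15: ')' -> close internal node _1 (now at depth 1)
  pos 16: ')' -> close internal node _0 (now at depth 0)
Total internal nodes: 3
BFS adjacency from root:
  _0: G _1
  _1: J _2
  _2: V W Q Z

Answer: _0: G _1
_1: J _2
_2: V W Q Z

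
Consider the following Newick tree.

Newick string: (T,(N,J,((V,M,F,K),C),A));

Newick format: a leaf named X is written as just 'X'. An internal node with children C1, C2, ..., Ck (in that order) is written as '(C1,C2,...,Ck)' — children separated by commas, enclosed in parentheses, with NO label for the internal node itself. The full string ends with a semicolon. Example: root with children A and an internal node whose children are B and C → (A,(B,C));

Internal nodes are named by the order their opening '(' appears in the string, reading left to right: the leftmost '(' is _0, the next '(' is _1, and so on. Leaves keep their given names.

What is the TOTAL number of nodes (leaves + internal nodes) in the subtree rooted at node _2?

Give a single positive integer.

Newick: (T,(N,J,((V,M,F,K),C),A));
Locate _2: it is the '(' at position 8 (the 3rd '(' reading left to right).
Query: subtree rooted at _2
_2: subtree_size = 1 + 6
  _3: subtree_size = 1 + 4
    V: subtree_size = 1 + 0
    M: subtree_size = 1 + 0
    F: subtree_size = 1 + 0
    K: subtree_size = 1 + 0
  C: subtree_size = 1 + 0
Total subtree size of _2: 7

Answer: 7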